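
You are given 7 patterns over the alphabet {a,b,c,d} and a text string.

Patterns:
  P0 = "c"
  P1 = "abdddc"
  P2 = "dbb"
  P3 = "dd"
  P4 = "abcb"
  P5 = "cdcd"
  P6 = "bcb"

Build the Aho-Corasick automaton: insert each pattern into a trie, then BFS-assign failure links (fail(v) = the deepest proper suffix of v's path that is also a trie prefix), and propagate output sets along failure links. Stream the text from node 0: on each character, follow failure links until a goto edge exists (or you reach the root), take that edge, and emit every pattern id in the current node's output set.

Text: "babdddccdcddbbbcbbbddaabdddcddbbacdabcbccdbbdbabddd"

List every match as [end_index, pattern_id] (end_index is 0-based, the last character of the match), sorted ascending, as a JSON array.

Build automaton:
Trie nodes:
  0='ε' goto a→2 b→17 c→1 d→8
  1='c' goto d→14  ←P0
  2='a' goto b→3
  3='ab' goto c→12 d→4
  4='abd' goto d→5
  5='abdd' goto d→6
  6='abddd' goto c→7
  7='abdddc' goto ·  ←P1
  8='d' goto b→9 d→11
  9='db' goto b→10
  10='dbb' goto ·  ←P2
  11='dd' goto ·  ←P3
  12='abc' goto b→13
  13='abcb' goto ·  ←P4
  14='cd' goto c→15
  15='cdc' goto d→16
  16='cdcd' goto ·  ←P5
  17='b' goto c→18
  18='bc' goto b→19
  19='bcb' goto ·  ←P6

Failure links (BFS by depth):
  fail(1) 'c': from fail(0)=0 chase 'c': 0 ⇒ 0;  out={0}∪out(0)={0}
  fail(2) 'a': from fail(0)=0 chase 'a': 0 ⇒ 0;  out=∅∪out(0)=∅
  fail(8) 'd': from fail(0)=0 chase 'd': 0 ⇒ 0;  out=∅∪out(0)=∅
  fail(17) 'b': from fail(0)=0 chase 'b': 0 ⇒ 0;  out=∅∪out(0)=∅
  fail(3) 'ab': from fail(2)=0 chase 'b': 0 ⇒ 17;  out=∅∪out(17)=∅
  fail(9) 'db': from fail(8)=0 chase 'b': 0 ⇒ 17;  out=∅∪out(17)=∅
  fail(11) 'dd': from fail(8)=0 chase 'd': 0 ⇒ 8;  out={3}∪out(8)={3}
  fail(14) 'cd': from fail(1)=0 chase 'd': 0 ⇒ 8;  out=∅∪out(8)=∅
  fail(18) 'bc': from fail(17)=0 chase 'c': 0 ⇒ 1;  out=∅∪out(1)={0}
  fail(4) 'abd': from fail(3)=17 chase 'd': 17→0 ⇒ 8;  out=∅∪out(8)=∅
  fail(10) 'dbb': from fail(9)=17 chase 'b': 17→0 ⇒ 17;  out={2}∪out(17)={2}
  fail(12) 'abc': from fail(3)=17 chase 'c': 17 ⇒ 18;  out=∅∪out(18)={0}
  fail(15) 'cdc': from fail(14)=8 chase 'c': 8→0 ⇒ 1;  out=∅∪out(1)={0}
  fail(19) 'bcb': from fail(18)=1 chase 'b': 1→0 ⇒ 17;  out={6}∪out(17)={6}
  fail(5) 'abdd': from fail(4)=8 chase 'd': 8 ⇒ 11;  out=∅∪out(11)={3}
  fail(13) 'abcb': from fail(12)=18 chase 'b': 18 ⇒ 19;  out={4}∪out(19)={4,6}
  fail(16) 'cdcd': from fail(15)=1 chase 'd': 1 ⇒ 14;  out={5}∪out(14)={5}
  fail(6) 'abddd': from fail(5)=11 chase 'd': 11→8 ⇒ 11;  out=∅∪out(11)={3}
  fail(7) 'abdddc': from fail(6)=11 chase 'c': 11→8→0 ⇒ 1;  out={1}∪out(1)={0,1}

Text stream:
i=0 'b': node 0→17
i=1 'a': node 17→2 ·f
i=2 'b': node 2→3
i=3 'd': node 3→4
i=4 'd': node 4→5  emit P3@[3:4]
i=5 'd': node 5→6  emit P3@[4:5]
i=6 'c': node 6→7  emit P0@[6:6],P1@[1:6]
i=7 'c': node 7→1 ·f  emit P0@[7:7]
i=8 'd': node 1→14
i=9 'c': node 14→15  emit P0@[9:9]
i=10 'd': node 15→16  emit P5@[7:10]
i=11 'd': node 16→11 ·f  emit P3@[10:11]
i=12 'b': node 11→9 ·f
i=13 'b': node 9→10  emit P2@[11:13]
i=14 'b': node 10→17 ·f
i=15 'c': node 17→18  emit P0@[15:15]
i=16 'b': node 18→19  emit P6@[14:16]
i=17 'b': node 19→17 ·f
i=18 'b': node 17→17 ·f
i=19 'd': node 17→8 ·f
i=20 'd': node 8→11  emit P3@[19:20]
i=21 'a': node 11→2 ·f
i=22 'a': node 2→2 ·f
i=23 'b': node 2→3
i=24 'd': node 3→4
i=25 'd': node 4→5  emit P3@[24:25]
i=26 'd': node 5→6  emit P3@[25:26]
i=27 'c': node 6→7  emit P0@[27:27],P1@[22:27]
i=28 'd': node 7→14 ·f
i=29 'd': node 14→11 ·f  emit P3@[28:29]
i=30 'b': node 11→9 ·f
i=31 'b': node 9→10  emit P2@[29:31]
i=32 'a': node 10→2 ·f
i=33 'c': node 2→1 ·f  emit P0@[33:33]
i=34 'd': node 1→14
i=35 'a': node 14→2 ·f
i=36 'b': node 2→3
i=37 'c': node 3→12  emit P0@[37:37]
i=38 'b': node 12→13  emit P4@[35:38],P6@[36:38]
i=39 'c': node 13→18 ·f  emit P0@[39:39]
i=40 'c': node 18→1 ·f  emit P0@[40:40]
i=41 'd': node 1→14
i=42 'b': node 14→9 ·f
i=43 'b': node 9→10  emit P2@[41:43]
i=44 'd': node 10→8 ·f
i=45 'b': node 8→9
i=46 'a': node 9→2 ·f
i=47 'b': node 2→3
i=48 'd': node 3→4
i=49 'd': node 4→5  emit P3@[48:49]
i=50 'd': node 5→6  emit P3@[49:50]

All matches (sorted): [[4,3],[5,3],[6,0],[6,1],[7,0],[9,0],[10,5],[11,3],[13,2],[15,0],[16,6],[20,3],[25,3],[26,3],[27,0],[27,1],[29,3],[31,2],[33,0],[37,0],[38,4],[38,6],[39,0],[40,0],[43,2],[49,3],[50,3]]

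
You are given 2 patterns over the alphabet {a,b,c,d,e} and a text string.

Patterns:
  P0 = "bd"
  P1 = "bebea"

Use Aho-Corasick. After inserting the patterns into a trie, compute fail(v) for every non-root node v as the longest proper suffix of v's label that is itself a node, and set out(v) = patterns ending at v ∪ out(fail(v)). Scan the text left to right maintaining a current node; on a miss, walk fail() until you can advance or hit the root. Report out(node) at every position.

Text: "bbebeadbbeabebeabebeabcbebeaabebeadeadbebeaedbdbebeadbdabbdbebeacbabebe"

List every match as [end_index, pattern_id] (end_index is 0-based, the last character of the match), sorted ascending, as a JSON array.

Construct AC machine:
Trie nodes:
  n0 'ε': b→1
  n1 'b': d→2 e→3
  n2 'bd': ·  [P0 ends]
  n3 'be': b→4
  n4 'beb': e→5
  n5 'bebe': a→6
  n6 'bebea': ·  [P1 ends]

Failure links (BFS by depth):
  n1('b'): parent n0 fail=0; on 'b' 0 → fail=0;  out ∅∪∅=∅
  n2('bd'): parent n1 fail=0; on 'd' 0 → fail=0;  out {0}∪∅={0}
  n3('be'): parent n1 fail=0; on 'e' 0 → fail=0;  out ∅∪∅=∅
  n4('beb'): parent n3 fail=0; on 'b' 0 → fail=1;  out ∅∪∅=∅
  n5('bebe'): parent n4 fail=1; on 'e' 1 → fail=3;  out ∅∪∅=∅
  n6('bebea'): parent n5 fail=3; on 'a' 3→0 → fail=0;  out {1}∪∅={1}

Run:
[0] read 'b'  n0⇒n1
[1] read 'b'  n1⇒n1 (fail-walked)
[2] read 'e'  n1⇒n3
[3] read 'b'  n3⇒n4
[4] read 'e'  n4⇒n5
[5] read 'a'  n5⇒n6  emit P1@[1:5]
[6] read 'd'  n6⇒n0 (fail-walked)
[7] read 'b'  n0⇒n1
[8] read 'b'  n1⇒n1 (fail-walked)
[9] read 'e'  n1⇒n3
[10] read 'a'  n3⇒n0 (fail-walked)
[11] read 'b'  n0⇒n1
[12] read 'e'  n1⇒n3
[13] read 'b'  n3⇒n4
[14] read 'e'  n4⇒n5
[15] read 'a'  n5⇒n6  emit P1@[11:15]
[16] read 'b'  n6⇒n1 (fail-walked)
[17] read 'e'  n1⇒n3
[18] read 'b'  n3⇒n4
[19] read 'e'  n4⇒n5
[20] read 'a'  n5⇒n6  emit P1@[16:20]
[21] read 'b'  n6⇒n1 (fail-walked)
[22] read 'c'  n1⇒n0 (fail-walked)
[23] read 'b'  n0⇒n1
[24] read 'e'  n1⇒n3
[25] read 'b'  n3⇒n4
[26] read 'e'  n4⇒n5
[27] read 'a'  n5⇒n6  emit P1@[23:27]
[28] read 'a'  n6⇒n0 (fail-walked)
[29] read 'b'  n0⇒n1
[30] read 'e'  n1⇒n3
[31] read 'b'  n3⇒n4
[32] read 'e'  n4⇒n5
[33] read 'a'  n5⇒n6  emit P1@[29:33]
[34] read 'd'  n6⇒n0 (fail-walked)
[35] read 'e'  n0⇒n0
[36] read 'a'  n0⇒n0
[37] read 'd'  n0⇒n0
[38] read 'b'  n0⇒n1
[39] read 'e'  n1⇒n3
[40] read 'b'  n3⇒n4
[41] read 'e'  n4⇒n5
[42] read 'a'  n5⇒n6  emit P1@[38:42]
[43] read 'e'  n6⇒n0 (fail-walked)
[44] read 'd'  n0⇒n0
[45] read 'b'  n0⇒n1
[46] read 'd'  n1⇒n2  emit P0@[45:46]
[47] read 'b'  n2⇒n1 (fail-walked)
[48] read 'e'  n1⇒n3
[49] read 'b'  n3⇒n4
[50] read 'e'  n4⇒n5
[51] read 'a'  n5⇒n6  emit P1@[47:51]
[52] read 'd'  n6⇒n0 (fail-walked)
[53] read 'b'  n0⇒n1
[54] read 'd'  n1⇒n2  emit P0@[53:54]
[55] read 'a'  n2⇒n0 (fail-walked)
[56] read 'b'  n0⇒n1
[57] read 'b'  n1⇒n1 (fail-walked)
[58] read 'd'  n1⇒n2  emit P0@[57:58]
[59] read 'b'  n2⇒n1 (fail-walked)
[60] read 'e'  n1⇒n3
[61] read 'b'  n3⇒n4
[62] read 'e'  n4⇒n5
[63] read 'a'  n5⇒n6  emit P1@[59:63]
[64] read 'c'  n6⇒n0 (fail-walked)
[65] read 'b'  n0⇒n1
[66] read 'a'  n1⇒n0 (fail-walked)
[67] read 'b'  n0⇒n1
[68] read 'e'  n1⇒n3
[69] read 'b'  n3⇒n4
[70] read 'e'  n4⇒n5

All matches (sorted): [[5,1],[15,1],[20,1],[27,1],[33,1],[42,1],[46,0],[51,1],[54,0],[58,0],[63,1]]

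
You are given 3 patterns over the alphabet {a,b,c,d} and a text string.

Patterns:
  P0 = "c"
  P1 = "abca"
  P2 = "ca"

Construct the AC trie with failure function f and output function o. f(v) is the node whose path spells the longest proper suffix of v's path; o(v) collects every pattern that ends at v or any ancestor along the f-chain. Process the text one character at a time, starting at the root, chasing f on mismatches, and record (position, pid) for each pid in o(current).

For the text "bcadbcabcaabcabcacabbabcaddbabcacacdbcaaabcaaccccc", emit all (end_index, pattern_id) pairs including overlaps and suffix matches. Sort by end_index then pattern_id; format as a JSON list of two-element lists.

Build automaton:
Trie (insert patterns):
  n0 'ε': a→2 c→1
  n1 'c': a→6  ←P0
  n2 'a': b→3
  n3 'ab': c→4
  n4 'abc': a→5
  n5 'abca': ·  ←P1
  n6 'ca': ·  ←P2

Failure links (BFS by depth):
  fail(1) 'c': from fail(0)=0 chase 'c': 0 ⇒ 0;  out={0}∪out(0)={0}
  fail(2) 'a': from fail(0)=0 chase 'a': 0 ⇒ 0;  out=∅∪out(0)=∅
  fail(3) 'ab': from fail(2)=0 chase 'b': 0 ⇒ 0;  out=∅∪out(0)=∅
  fail(6) 'ca': from fail(1)=0 chase 'a': 0 ⇒ 2;  out={2}∪out(2)={2}
  fail(4) 'abc': from fail(3)=0 chase 'c': 0 ⇒ 1;  out=∅∪out(1)={0}
  fail(5) 'abca': from fail(4)=1 chase 'a': 1 ⇒ 6;  out={1}∪out(6)={1,2}

Run:
[0] read 'b'  n0⇒n0
[1] read 'c'  n0⇒n1  emit P0@[1:1]
[2] read 'a'  n1⇒n6  emit P2@[1:2]
[3] read 'd'  n6⇒n0 (via fail)
[4] read 'b'  n0⇒n0
[5] read 'c'  n0⇒n1  emit P0@[5:5]
[6] read 'a'  n1⇒n6  emit P2@[5:6]
[7] read 'b'  n6⇒n3 (via fail)
[8] read 'c'  n3⇒n4  emit P0@[8:8]
[9] read 'a'  n4⇒n5  emit P1@[6:9],P2@[8:9]
[10] read 'a'  n5⇒n2 (via fail)
[11] read 'b'  n2⇒n3
[12] read 'c'  n3⇒n4  emit P0@[12:12]
[13] read 'a'  n4⇒n5  emit P1@[10:13],P2@[12:13]
[14] read 'b'  n5⇒n3 (via fail)
[15] read 'c'  n3⇒n4  emit P0@[15:15]
[16] read 'a'  n4⇒n5  emit P1@[13:16],P2@[15:16]
[17] read 'c'  n5⇒n1 (via fail)  emit P0@[17:17]
[18] read 'a'  n1⇒n6  emit P2@[17:18]
[19] read 'b'  n6⇒n3 (via fail)
[20] read 'b'  n3⇒n0 (via fail)
[21] read 'a'  n0⇒n2
[22] read 'b'  n2⇒n3
[23] read 'c'  n3⇒n4  emit P0@[23:23]
[24] read 'a'  n4⇒n5  emit P1@[21:24],P2@[23:24]
[25] read 'd'  n5⇒n0 (via fail)
[26] read 'd'  n0⇒n0
[27] read 'b'  n0⇒n0
[28] read 'a'  n0⇒n2
[29] read 'b'  n2⇒n3
[30] read 'c'  n3⇒n4  emit P0@[30:30]
[31] read 'a'  n4⇒n5  emit P1@[28:31],P2@[30:31]
[32] read 'c'  n5⇒n1 (via fail)  emit P0@[32:32]
[33] read 'a'  n1⇒n6  emit P2@[32:33]
[34] read 'c'  n6⇒n1 (via fail)  emit P0@[34:34]
[35] read 'd'  n1⇒n0 (via fail)
[36] read 'b'  n0⇒n0
[37] read 'c'  n0⇒n1  emit P0@[37:37]
[38] read 'a'  n1⇒n6  emit P2@[37:38]
[39] read 'a'  n6⇒n2 (via fail)
[40] read 'a'  n2⇒n2 (via fail)
[41] read 'b'  n2⇒n3
[42] read 'c'  n3⇒n4  emit P0@[42:42]
[43] read 'a'  n4⇒n5  emit P1@[40:43],P2@[42:43]
[44] read 'a'  n5⇒n2 (via fail)
[45] read 'c'  n2⇒n1 (via fail)  emit P0@[45:45]
[46] read 'c'  n1⇒n1 (via fail)  emit P0@[46:46]
[47] read 'c'  n1⇒n1 (via fail)  emit P0@[47:47]
[48] read 'c'  n1⇒n1 (via fail)  emit P0@[48:48]
[49] read 'c'  n1⇒n1 (via fail)  emit P0@[49:49]

Matches: [[1,0],[2,2],[5,0],[6,2],[8,0],[9,1],[9,2],[12,0],[13,1],[13,2],[15,0],[16,1],[16,2],[17,0],[18,2],[23,0],[24,1],[24,2],[30,0],[31,1],[31,2],[32,0],[33,2],[34,0],[37,0],[38,2],[42,0],[43,1],[43,2],[45,0],[46,0],[47,0],[48,0],[49,0]]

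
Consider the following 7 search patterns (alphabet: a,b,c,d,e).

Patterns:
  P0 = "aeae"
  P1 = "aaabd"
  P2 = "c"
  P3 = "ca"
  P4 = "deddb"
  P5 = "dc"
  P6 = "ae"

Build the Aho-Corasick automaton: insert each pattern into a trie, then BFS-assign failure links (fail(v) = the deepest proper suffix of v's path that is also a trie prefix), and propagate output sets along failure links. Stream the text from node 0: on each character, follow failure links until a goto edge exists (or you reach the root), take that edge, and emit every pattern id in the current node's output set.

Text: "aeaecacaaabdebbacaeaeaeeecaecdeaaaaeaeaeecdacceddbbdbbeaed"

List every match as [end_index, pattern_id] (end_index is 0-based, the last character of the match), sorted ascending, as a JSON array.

Build:
Trie (insert patterns):
  n0 'ε': a→1 c→9 d→11
  n1 'a': a→5 e→2
  n2 'ae': a→3  [P6 ends]
  n3 'aea': e→4
  n4 'aeae': ·  [P0 ends]
  n5 'aa': a→6
  n6 'aaa': b→7
  n7 'aaab': d→8
  n8 'aaabd': ·  [P1 ends]
  n9 'c': a→10  [P2 ends]
  n10 'ca': ·  [P3 ends]
  n11 'd': c→16 e→12
  n12 'de': d→13
  n13 'ded': d→14
  n14 'dedd': b→15
  n15 'deddb': ·  [P4 ends]
  n16 'dc': ·  [P5 ends]

Failure links (BFS by depth):
  n1('a'): parent n0 fail=0; on 'a' 0 → fail=0;  out ∅∪∅=∅
  n9('c'): parent n0 fail=0; on 'c' 0 → fail=0;  out {2}∪∅={2}
  n11('d'): parent n0 fail=0; on 'd' 0 → fail=0;  out ∅∪∅=∅
  n2('ae'): parent n1 fail=0; on 'e' 0 → fail=0;  out {6}∪∅={6}
  n5('aa'): parent n1 fail=0; on 'a' 0 → fail=1;  out ∅∪∅=∅
  n10('ca'): parent n9 fail=0; on 'a' 0 → fail=1;  out {3}∪∅={3}
  n12('de'): parent n11 fail=0; on 'e' 0 → fail=0;  out ∅∪∅=∅
  n16('dc'): parent n11 fail=0; on 'c' 0 → fail=9;  out {5}∪{2}={2,5}
  n3('aea'): parent n2 fail=0; on 'a' 0 → fail=1;  out ∅∪∅=∅
  n6('aaa'): parent n5 fail=1; on 'a' 1 → fail=5;  out ∅∪∅=∅
  n13('ded'): parent n12 fail=0; on 'd' 0 → fail=11;  out ∅∪∅=∅
  n4('aeae'): parent n3 fail=1; on 'e' 1 → fail=2;  out {0}∪{6}={0,6}
  n7('aaab'): parent n6 fail=5; on 'b' 5→1→0 → fail=0;  out ∅∪∅=∅
  n14('dedd'): parent n13 fail=11; on 'd' 11→0 → fail=11;  out ∅∪∅=∅
  n8('aaabd'): parent n7 fail=0; on 'd' 0 → fail=11;  out {1}∪∅={1}
  n15('deddb'): parent n14 fail=11; on 'b' 11→0 → fail=0;  out {4}∪∅={4}

Text stream:
i=0 'a': node 0→1
i=1 'e': node 1→2  → match P6@[0:1]
i=2 'a': node 2→3
i=3 'e': node 3→4  → match P0@[0:3],P6@[2:3]
i=4 'c': node 4→9 ·f  → match P2@[4:4]
i=5 'a': node 9→10  → match P3@[4:5]
i=6 'c': node 10→9 ·f  → match P2@[6:6]
i=7 'a': node 9→10  → match P3@[6:7]
i=8 'a': node 10→5 ·f
i=9 'a': node 5→6
i=10 'b': node 6→7
i=11 'd': node 7→8  → match P1@[7:11]
i=12 'e': node 8→12 ·f
i=13 'b': node 12→0 ·f
i=14 'b': node 0→0
i=15 'a': node 0→1
i=16 'c': node 1→9 ·f  → match P2@[16:16]
i=17 'a': node 9→10  → match P3@[16:17]
i=18 'e': node 10→2 ·f  → match P6@[17:18]
i=19 'a': node 2→3
i=20 'e': node 3→4  → match P0@[17:20],P6@[19:20]
i=21 'a': node 4→3 ·f
i=22 'e': node 3→4  → match P0@[19:22],P6@[21:22]
i=23 'e': node 4→0 ·f
i=24 'e': node 0→0
i=25 'c': node 0→9  → match P2@[25:25]
i=26 'a': node 9→10  → match P3@[25:26]
i=27 'e': node 10→2 ·f  → match P6@[26:27]
i=28 'c': node 2→9 ·f  → match P2@[28:28]
i=29 'd': node 9→11 ·f
i=30 'e': node 11→12
i=31 'a': node 12→1 ·f
i=32 'a': node 1→5
i=33 'a': node 5→6
i=34 'a': node 6→6 ·f
i=35 'e': node 6→2 ·f  → match P6@[34:35]
i=36 'a': node 2→3
i=37 'e': node 3→4  → match P0@[34:37],P6@[36:37]
i=38 'a': node 4→3 ·f
i=39 'e': node 3→4  → match P0@[36:39],P6@[38:39]
i=40 'e': node 4→0 ·f
i=41 'c': node 0→9  → match P2@[41:41]
i=42 'd': node 9→11 ·f
i=43 'a': node 11→1 ·f
i=44 'c': node 1→9 ·f  → match P2@[44:44]
i=45 'c': node 9→9 ·f  → match P2@[45:45]
i=46 'e': node 9→0 ·f
i=47 'd': node 0→11
i=48 'd': node 11→11 ·f
i=49 'b': node 11→0 ·f
i=50 'b': node 0→0
i=51 'd': node 0→11
i=52 'b': node 11→0 ·f
i=53 'b': node 0→0
i=54 'e': node 0→0
i=55 'a': node 0→1
i=56 'e': node 1→2  → match P6@[55:56]
i=57 'd': node 2→11 ·f

All matches (sorted): [[1,6],[3,0],[3,6],[4,2],[5,3],[6,2],[7,3],[11,1],[16,2],[17,3],[18,6],[20,0],[20,6],[22,0],[22,6],[25,2],[26,3],[27,6],[28,2],[35,6],[37,0],[37,6],[39,0],[39,6],[41,2],[44,2],[45,2],[56,6]]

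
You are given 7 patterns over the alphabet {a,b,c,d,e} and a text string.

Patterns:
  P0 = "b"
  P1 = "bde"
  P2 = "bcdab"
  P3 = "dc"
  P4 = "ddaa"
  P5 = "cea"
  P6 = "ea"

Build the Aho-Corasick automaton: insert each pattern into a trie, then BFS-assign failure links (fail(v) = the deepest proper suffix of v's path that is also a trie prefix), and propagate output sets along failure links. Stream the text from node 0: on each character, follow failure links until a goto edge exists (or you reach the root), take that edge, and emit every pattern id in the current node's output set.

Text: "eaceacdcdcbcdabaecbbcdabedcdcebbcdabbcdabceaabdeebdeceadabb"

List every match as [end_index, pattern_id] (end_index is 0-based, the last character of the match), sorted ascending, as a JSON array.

Build automaton:
Trie (insert patterns):
  n0 'ε': b→1 c→13 d→8 e→16
  n1 'b': c→4 d→2  ←P0
  n2 'bd': e→3
  n3 'bde': ·  ←P1
  n4 'bc': d→5
  n5 'bcd': a→6
  n6 'bcda': b→7
  n7 'bcdab': ·  ←P2
  n8 'd': c→9 d→10
  n9 'dc': ·  ←P3
  n10 'dd': a→11
  n11 'dda': a→12
  n12 'ddaa': ·  ←P4
  n13 'c': e→14
  n14 'ce': a→15
  n15 'cea': ·  ←P5
  n16 'e': a→17
  n17 'ea': ·  ←P6

Failure links (BFS by depth):
  n1('b'): parent n0 fail=0; on 'b' 0 → fail=0;  out {0}∪∅={0}
  n8('d'): parent n0 fail=0; on 'd' 0 → fail=0;  out ∅∪∅=∅
  n13('c'): parent n0 fail=0; on 'c' 0 → fail=0;  out ∅∪∅=∅
  n16('e'): parent n0 fail=0; on 'e' 0 → fail=0;  out ∅∪∅=∅
  n2('bd'): parent n1 fail=0; on 'd' 0 → fail=8;  out ∅∪∅=∅
  n4('bc'): parent n1 fail=0; on 'c' 0 → fail=13;  out ∅∪∅=∅
  n9('dc'): parent n8 fail=0; on 'c' 0 → fail=13;  out {3}∪∅={3}
  n10('dd'): parent n8 fail=0; on 'd' 0 → fail=8;  out ∅∪∅=∅
  n14('ce'): parent n13 fail=0; on 'e' 0 → fail=16;  out ∅∪∅=∅
  n17('ea'): parent n16 fail=0; on 'a' 0 → fail=0;  out {6}∪∅={6}
  n3('bde'): parent n2 fail=8; on 'e' 8→0 → fail=16;  out {1}∪∅={1}
  n5('bcd'): parent n4 fail=13; on 'd' 13→0 → fail=8;  out ∅∪∅=∅
  n11('dda'): parent n10 fail=8; on 'a' 8→0 → fail=0;  out ∅∪∅=∅
  n15('cea'): parent n14 fail=16; on 'a' 16 → fail=17;  out {5}∪{6}={5,6}
  n6('bcda'): parent n5 fail=8; on 'a' 8→0 → fail=0;  out ∅∪∅=∅
  n12('ddaa'): parent n11 fail=0; on 'a' 0 → fail=0;  out {4}∪∅={4}
  n7('bcdab'): parent n6 fail=0; on 'b' 0 → fail=1;  out {2}∪{0}={0,2}

Run:
i=0 'e': node 0→16
i=1 'a': node 16→17  ** P6@[0:1]
i=2 'c': node 17→13 ·f
i=3 'e': node 13→14
i=4 'a': node 14→15  ** P5@[2:4],P6@[3:4]
i=5 'c': node 15→13 ·f
i=6 'd': node 13→8 ·f
i=7 'c': node 8→9  ** P3@[6:7]
i=8 'd': node 9→8 ·f
i=9 'c': node 8→9  ** P3@[8:9]
i=10 'b': node 9→1 ·f  ** P0@[10:10]
i=11 'c': node 1→4
i=12 'd': node 4→5
i=13 'a': node 5→6
i=14 'b': node 6→7  ** P0@[14:14],P2@[10:14]
i=15 'a': node 7→0 ·f
i=16 'e': node 0→16
i=17 'c': node 16→13 ·f
i=18 'b': node 13→1 ·f  ** P0@[18:18]
i=19 'b': node 1→1 ·f  ** P0@[19:19]
i=20 'c': node 1→4
i=21 'd': node 4→5
i=22 'a': node 5→6
i=23 'b': node 6→7  ** P0@[23:23],P2@[19:23]
i=24 'e': node 7→16 ·f
i=25 'd': node 16→8 ·f
i=26 'c': node 8→9  ** P3@[25:26]
i=27 'd': node 9→8 ·f
i=28 'c': node 8→9  ** P3@[27:28]
i=29 'e': node 9→14 ·f
i=30 'b': node 14→1 ·f  ** P0@[30:30]
i=31 'b': node 1→1 ·f  ** P0@[31:31]
i=32 'c': node 1→4
i=33 'd': node 4→5
i=34 'a': node 5→6
i=35 'b': node 6→7  ** P0@[35:35],P2@[31:35]
i=36 'b': node 7→1 ·f  ** P0@[36:36]
i=37 'c': node 1→4
i=38 'd': node 4→5
i=39 'a': node 5→6
i=40 'b': node 6→7  ** P0@[40:40],P2@[36:40]
i=41 'c': node 7→4 ·f
i=42 'e': node 4→14 ·f
i=43 'a': node 14→15  ** P5@[41:43],P6@[42:43]
i=44 'a': node 15→0 ·f
i=45 'b': node 0→1  ** P0@[45:45]
i=46 'd': node 1→2
i=47 'e': node 2→3  ** P1@[45:47]
i=48 'e': node 3→16 ·f
i=49 'b': node 16→1 ·f  ** P0@[49:49]
i=50 'd': node 1→2
i=51 'e': node 2→3  ** P1@[49:51]
i=52 'c': node 3→13 ·f
i=53 'e': node 13→14
i=54 'a': node 14→15  ** P5@[52:54],P6@[53:54]
i=55 'd': node 15→8 ·f
i=56 'a': node 8→0 ·f
i=57 'b': node 0→1  ** P0@[57:57]
i=58 'b': node 1→1 ·f  ** P0@[58:58]

All matches (sorted): [[1,6],[4,5],[4,6],[7,3],[9,3],[10,0],[14,0],[14,2],[18,0],[19,0],[23,0],[23,2],[26,3],[28,3],[30,0],[31,0],[35,0],[35,2],[36,0],[40,0],[40,2],[43,5],[43,6],[45,0],[47,1],[49,0],[51,1],[54,5],[54,6],[57,0],[58,0]]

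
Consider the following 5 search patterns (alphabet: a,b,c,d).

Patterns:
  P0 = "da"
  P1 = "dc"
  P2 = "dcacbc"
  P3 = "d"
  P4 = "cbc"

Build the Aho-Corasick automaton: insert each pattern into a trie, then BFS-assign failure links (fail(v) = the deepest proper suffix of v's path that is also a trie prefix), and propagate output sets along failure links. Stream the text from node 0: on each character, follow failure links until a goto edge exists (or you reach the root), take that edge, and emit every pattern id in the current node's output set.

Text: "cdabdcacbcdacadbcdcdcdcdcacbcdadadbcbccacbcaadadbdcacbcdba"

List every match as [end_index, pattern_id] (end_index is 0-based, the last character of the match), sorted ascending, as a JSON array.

Construct AC machine:
Trie nodes:
  0='ε' goto c→8 d→1
  1='d' goto a→2 c→3  ←P3
  2='da' goto ·  ←P0
  3='dc' goto a→4  ←P1
  4='dca' goto c→5
  5='dcac' goto b→6
  6='dcacb' goto c→7
  7='dcacbc' goto ·  ←P2
  8='c' goto b→9
  9='cb' goto c→10
  10='cbc' goto ·  ←P4

BFS fail/out derivation:
  fail(1) 'd': from fail(0)=0 chase 'd': 0 ⇒ 0;  out={3}∪out(0)={3}
  fail(8) 'c': from fail(0)=0 chase 'c': 0 ⇒ 0;  out=∅∪out(0)=∅
  fail(2) 'da': from fail(1)=0 chase 'a': 0 ⇒ 0;  out={0}∪out(0)={0}
  fail(3) 'dc': from fail(1)=0 chase 'c': 0 ⇒ 8;  out={1}∪out(8)={1}
  fail(9) 'cb': from fail(8)=0 chase 'b': 0 ⇒ 0;  out=∅∪out(0)=∅
  fail(4) 'dca': from fail(3)=8 chase 'a': 8→0 ⇒ 0;  out=∅∪out(0)=∅
  fail(10) 'cbc': from fail(9)=0 chase 'c': 0 ⇒ 8;  out={4}∪out(8)={4}
  fail(5) 'dcac': from fail(4)=0 chase 'c': 0 ⇒ 8;  out=∅∪out(8)=∅
  fail(6) 'dcacb': from fail(5)=8 chase 'b': 8 ⇒ 9;  out=∅∪out(9)=∅
  fail(7) 'dcacbc': from fail(6)=9 chase 'c': 9 ⇒ 10;  out={2}∪out(10)={2,4}

Scan:
[0] read 'c'  n0⇒n8
[1] read 'd'  n8⇒n1 (via fail)  → match P3@[1:1]
[2] read 'a'  n1⇒n2  → match P0@[1:2]
[3] read 'b'  n2⇒n0 (via fail)
[4] read 'd'  n0⇒n1  → match P3@[4:4]
[5] read 'c'  n1⇒n3  → match P1@[4:5]
[6] read 'a'  n3⇒n4
[7] read 'c'  n4⇒n5
[8] read 'b'  n5⇒n6
[9] read 'c'  n6⇒n7  → match P2@[4:9],P4@[7:9]
[10] read 'd'  n7⇒n1 (via fail)  → match P3@[10:10]
[11] read 'a'  n1⇒n2  → match P0@[10:11]
[12] read 'c'  n2⇒n8 (via fail)
[13] read 'a'  n8⇒n0 (via fail)
[14] read 'd'  n0⇒n1  → match P3@[14:14]
[15] read 'b'  n1⇒n0 (via fail)
[16] read 'c'  n0⇒n8
[17] read 'd'  n8⇒n1 (via fail)  → match P3@[17:17]
[18] read 'c'  n1⇒n3  → match P1@[17:18]
[19] read 'd'  n3⇒n1 (via fail)  → match P3@[19:19]
[20] read 'c'  n1⇒n3  → match P1@[19:20]
[21] read 'd'  n3⇒n1 (via fail)  → match P3@[21:21]
[22] read 'c'  n1⇒n3  → match P1@[21:22]
[23] read 'd'  n3⇒n1 (via fail)  → match P3@[23:23]
[24] read 'c'  n1⇒n3  → match P1@[23:24]
[25] read 'a'  n3⇒n4
[26] read 'c'  n4⇒n5
[27] read 'b'  n5⇒n6
[28] read 'c'  n6⇒n7  → match P2@[23:28],P4@[26:28]
[29] read 'd'  n7⇒n1 (via fail)  → match P3@[29:29]
[30] read 'a'  n1⇒n2  → match P0@[29:30]
[31] read 'd'  n2⇒n1 (via fail)  → match P3@[31:31]
[32] read 'a'  n1⇒n2  → match P0@[31:32]
[33] read 'd'  n2⇒n1 (via fail)  → match P3@[33:33]
[34] read 'b'  n1⇒n0 (via fail)
[35] read 'c'  n0⇒n8
[36] read 'b'  n8⇒n9
[37] read 'c'  n9⇒n10  → match P4@[35:37]
[38] read 'c'  n10⇒n8 (via fail)
[39] read 'a'  n8⇒n0 (via fail)
[40] read 'c'  n0⇒n8
[41] read 'b'  n8⇒n9
[42] read 'c'  n9⇒n10  → match P4@[40:42]
[43] read 'a'  n10⇒n0 (via fail)
[44] read 'a'  n0⇒n0
[45] read 'd'  n0⇒n1  → match P3@[45:45]
[46] read 'a'  n1⇒n2  → match P0@[45:46]
[47] read 'd'  n2⇒n1 (via fail)  → match P3@[47:47]
[48] read 'b'  n1⇒n0 (via fail)
[49] read 'd'  n0⇒n1  → match P3@[49:49]
[50] read 'c'  n1⇒n3  → match P1@[49:50]
[51] read 'a'  n3⇒n4
[52] read 'c'  n4⇒n5
[53] read 'b'  n5⇒n6
[54] read 'c'  n6⇒n7  → match P2@[49:54],P4@[52:54]
[55] read 'd'  n7⇒n1 (via fail)  → match P3@[55:55]
[56] read 'b'  n1⇒n0 (via fail)
[57] read 'a'  n0⇒n0

All matches (sorted): [[1,3],[2,0],[4,3],[5,1],[9,2],[9,4],[10,3],[11,0],[14,3],[17,3],[18,1],[19,3],[20,1],[21,3],[22,1],[23,3],[24,1],[28,2],[28,4],[29,3],[30,0],[31,3],[32,0],[33,3],[37,4],[42,4],[45,3],[46,0],[47,3],[49,3],[50,1],[54,2],[54,4],[55,3]]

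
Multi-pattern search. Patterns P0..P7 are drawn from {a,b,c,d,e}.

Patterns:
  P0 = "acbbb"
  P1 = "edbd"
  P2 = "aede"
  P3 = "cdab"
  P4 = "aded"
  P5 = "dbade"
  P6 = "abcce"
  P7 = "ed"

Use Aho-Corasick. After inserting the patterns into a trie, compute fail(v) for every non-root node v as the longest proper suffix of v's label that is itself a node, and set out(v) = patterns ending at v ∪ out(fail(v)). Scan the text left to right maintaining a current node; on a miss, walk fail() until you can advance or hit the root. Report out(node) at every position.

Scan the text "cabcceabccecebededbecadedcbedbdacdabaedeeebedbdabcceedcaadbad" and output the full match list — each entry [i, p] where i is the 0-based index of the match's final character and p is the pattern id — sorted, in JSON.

Construct AC machine:
Trie nodes:
  0='ε' goto a→1 c→13 d→20 e→6
  1='a' goto b→25 c→2 d→17 e→10
  2='ac' goto b→3
  3='acb' goto b→4
  4='acbb' goto b→5
  5='acbbb' goto ·  [P0 ends]
  6='e' goto d→7
  7='ed' goto b→8  [P7 ends]
  8='edb' goto d→9
  9='edbd' goto ·  [P1 ends]
  10='ae' goto d→11
  11='aed' goto e→12
  12='aede' goto ·  [P2 ends]
  13='c' goto d→14
  14='cd' goto a→15
  15='cda' goto b→16
  16='cdab' goto ·  [P3 ends]
  17='ad' goto e→18
  18='ade' goto d→19
  19='aded' goto ·  [P4 ends]
  20='d' goto b→21
  21='db' goto a→22
  22='dba' goto d→23
  23='dbad' goto e→24
  24='dbade' goto ·  [P5 ends]
  25='ab' goto c→26
  26='abc' goto c→27
  27='abcc' goto e→28
  28='abcce' goto ·  [P6 ends]

BFS fail/out derivation:
  n1('a'): parent n0 fail=0; on 'a' 0 → fail=0;  out ∅∪∅=∅
  n6('e'): parent n0 fail=0; on 'e' 0 → fail=0;  out ∅∪∅=∅
  n13('c'): parent n0 fail=0; on 'c' 0 → fail=0;  out ∅∪∅=∅
  n20('d'): parent n0 fail=0; on 'd' 0 → fail=0;  out ∅∪∅=∅
  n2('ac'): parent n1 fail=0; on 'c' 0 → fail=13;  out ∅∪∅=∅
  n7('ed'): parent n6 fail=0; on 'd' 0 → fail=20;  out {7}∪∅={7}
  n10('ae'): parent n1 fail=0; on 'e' 0 → fail=6;  out ∅∪∅=∅
  n14('cd'): parent n13 fail=0; on 'd' 0 → fail=20;  out ∅∪∅=∅
  n17('ad'): parent n1 fail=0; on 'd' 0 → fail=20;  out ∅∪∅=∅
  n21('db'): parent n20 fail=0; on 'b' 0 → fail=0;  out ∅∪∅=∅
  n25('ab'): parent n1 fail=0; on 'b' 0 → fail=0;  out ∅∪∅=∅
  n3('acb'): parent n2 fail=13; on 'b' 13→0 → fail=0;  out ∅∪∅=∅
  n8('edb'): parent n7 fail=20; on 'b' 20 → fail=21;  out ∅∪∅=∅
  n11('aed'): parent n10 fail=6; on 'd' 6 → fail=7;  out ∅∪{7}={7}
  n15('cda'): parent n14 fail=20; on 'a' 20→0 → fail=1;  out ∅∪∅=∅
  n18('ade'): parent n17 fail=20; on 'e' 20→0 → fail=6;  out ∅∪∅=∅
  n22('dba'): parent n21 fail=0; on 'a' 0 → fail=1;  out ∅∪∅=∅
  n26('abc'): parent n25 fail=0; on 'c' 0 → fail=13;  out ∅∪∅=∅
  n4('acbb'): parent n3 fail=0; on 'b' 0 → fail=0;  out ∅∪∅=∅
  n9('edbd'): parent n8 fail=21; on 'd' 21→0 → fail=20;  out {1}∪∅={1}
  n12('aede'): parent n11 fail=7; on 'e' 7→20→0 → fail=6;  out {2}∪∅={2}
  n16('cdab'): parent n15 fail=1; on 'b' 1 → fail=25;  out {3}∪∅={3}
  n19('aded'): parent n18 fail=6; on 'd' 6 → fail=7;  out {4}∪{7}={4,7}
  n23('dbad'): parent n22 fail=1; on 'd' 1 → fail=17;  out ∅∪∅=∅
  n27('abcc'): parent n26 fail=13; on 'c' 13→0 → fail=13;  out ∅∪∅=∅
  n5('acbbb'): parent n4 fail=0; on 'b' 0 → fail=0;  out {0}∪∅={0}
  n24('dbade'): parent n23 fail=17; on 'e' 17 → fail=18;  out {5}∪∅={5}
  n28('abcce'): parent n27 fail=13; on 'e' 13→0 → fail=6;  out {6}∪∅={6}

Text stream:
i=0 'c': node 0→13
i=1 'a': node 13→1 (fail-walked)
i=2 'b': node 1→25
i=3 'c': node 25→26
i=4 'c': node 26→27
i=5 'e': node 27→28  emit P6@[1:5]
i=6 'a': node 28→1 (fail-walked)
i=7 'b': node 1→25
i=8 'c': node 25→26
i=9 'c': node 26→27
i=10 'e': node 27→28  emit P6@[6:10]
i=11 'c': node 28→13 (fail-walked)
i=12 'e': node 13→6 (fail-walked)
i=13 'b': node 6→0 (fail-walked)
i=14 'e': node 0→6
i=15 'd': node 6→7  emit P7@[14:15]
i=16 'e': node 7→6 (fail-walked)
i=17 'd': node 6→7  emit P7@[16:17]
i=18 'b': node 7→8
i=19 'e': node 8→6 (fail-walked)
i=20 'c': node 6→13 (fail-walked)
i=21 'a': node 13→1 (fail-walked)
i=22 'd': node 1→17
i=23 'e': node 17→18
i=24 'd': node 18→19  emit P4@[21:24],P7@[23:24]
i=25 'c': node 19→13 (fail-walked)
i=26 'b': node 13→0 (fail-walked)
i=27 'e': node 0→6
i=28 'd': node 6→7  emit P7@[27:28]
i=29 'b': node 7→8
i=30 'd': node 8→9  emit P1@[27:30]
i=31 'a': node 9→1 (fail-walked)
i=32 'c': node 1→2
i=33 'd': node 2→14 (fail-walked)
i=34 'a': node 14→15
i=35 'b': node 15→16  emit P3@[32:35]
i=36 'a': node 16→1 (fail-walked)
i=37 'e': node 1→10
i=38 'd': node 10→11  emit P7@[37:38]
i=39 'e': node 11→12  emit P2@[36:39]
i=40 'e': node 12→6 (fail-walked)
i=41 'e': node 6→6 (fail-walked)
i=42 'b': node 6→0 (fail-walked)
i=43 'e': node 0→6
i=44 'd': node 6→7  emit P7@[43:44]
i=45 'b': node 7→8
i=46 'd': node 8→9  emit P1@[43:46]
i=47 'a': node 9→1 (fail-walked)
i=48 'b': node 1→25
i=49 'c': node 25→26
i=50 'c': node 26→27
i=51 'e': node 27→28  emit P6@[47:51]
i=52 'e': node 28→6 (fail-walked)
i=53 'd': node 6→7  emit P7@[52:53]
i=54 'c': node 7→13 (fail-walked)
i=55 'a': node 13→1 (fail-walked)
i=56 'a': node 1→1 (fail-walked)
i=57 'd': node 1→17
i=58 'b': node 17→21 (fail-walked)
i=59 'a': node 21→22
i=60 'd': node 22→23

Matches: [[5,6],[10,6],[15,7],[17,7],[24,4],[24,7],[28,7],[30,1],[35,3],[38,7],[39,2],[44,7],[46,1],[51,6],[53,7]]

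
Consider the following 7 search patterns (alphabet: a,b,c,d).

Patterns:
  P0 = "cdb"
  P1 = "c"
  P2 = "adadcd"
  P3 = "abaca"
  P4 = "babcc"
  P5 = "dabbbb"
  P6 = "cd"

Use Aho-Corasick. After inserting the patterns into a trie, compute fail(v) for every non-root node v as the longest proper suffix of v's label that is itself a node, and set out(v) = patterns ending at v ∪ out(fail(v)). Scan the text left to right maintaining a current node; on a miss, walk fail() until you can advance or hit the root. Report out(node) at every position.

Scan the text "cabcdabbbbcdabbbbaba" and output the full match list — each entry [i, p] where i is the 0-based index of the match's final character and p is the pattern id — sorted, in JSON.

Construct AC machine:
Trie nodes:
  0='ε' goto a→4 b→14 c→1 d→19
  1='c' goto d→2  ←P1
  2='cd' goto b→3  ←P6
  3='cdb' goto ·  ←P0
  4='a' goto b→10 d→5
  5='ad' goto a→6
  6='ada' goto d→7
  7='adad' goto c→8
  8='adadc' goto d→9
  9='adadcd' goto ·  ←P2
  10='ab' goto a→11
  11='aba' goto c→12
  12='abac' goto a→13
  13='abaca' goto ·  ←P3
  14='b' goto a→15
  15='ba' goto b→16
  16='bab' goto c→17
  17='babc' goto c→18
  18='babcc' goto ·  ←P4
  19='d' goto a→20
  20='da' goto b→21
  21='dab' goto b→22
  22='dabb' goto b→23
  23='dabbb' goto b→24
  24='dabbbb' goto ·  ←P5

BFS fail/out derivation:
  fail(1) 'c': from fail(0)=0 chase 'c': 0 ⇒ 0;  out={1}∪out(0)={1}
  fail(4) 'a': from fail(0)=0 chase 'a': 0 ⇒ 0;  out=∅∪out(0)=∅
  fail(14) 'b': from fail(0)=0 chase 'b': 0 ⇒ 0;  out=∅∪out(0)=∅
  fail(19) 'd': from fail(0)=0 chase 'd': 0 ⇒ 0;  out=∅∪out(0)=∅
  fail(2) 'cd': from fail(1)=0 chase 'd': 0 ⇒ 19;  out={6}∪out(19)={6}
  fail(5) 'ad': from fail(4)=0 chase 'd': 0 ⇒ 19;  out=∅∪out(19)=∅
  fail(10) 'ab': from fail(4)=0 chase 'b': 0 ⇒ 14;  out=∅∪out(14)=∅
  fail(15) 'ba': from fail(14)=0 chase 'a': 0 ⇒ 4;  out=∅∪out(4)=∅
  fail(20) 'da': from fail(19)=0 chase 'a': 0 ⇒ 4;  out=∅∪out(4)=∅
  fail(3) 'cdb': from fail(2)=19 chase 'b': 19→0 ⇒ 14;  out={0}∪out(14)={0}
  fail(6) 'ada': from fail(5)=19 chase 'a': 19 ⇒ 20;  out=∅∪out(20)=∅
  fail(11) 'aba': from fail(10)=14 chase 'a': 14 ⇒ 15;  out=∅∪out(15)=∅
  fail(16) 'bab': from fail(15)=4 chase 'b': 4 ⇒ 10;  out=∅∪out(10)=∅
  fail(21) 'dab': from fail(20)=4 chase 'b': 4 ⇒ 10;  out=∅∪out(10)=∅
  fail(7) 'adad': from fail(6)=20 chase 'd': 20→4 ⇒ 5;  out=∅∪out(5)=∅
  fail(12) 'abac': from fail(11)=15 chase 'c': 15→4→0 ⇒ 1;  out=∅∪out(1)={1}
  fail(17) 'babc': from fail(16)=10 chase 'c': 10→14→0 ⇒ 1;  out=∅∪out(1)={1}
  fail(22) 'dabb': from fail(21)=10 chase 'b': 10→14→0 ⇒ 14;  out=∅∪out(14)=∅
  fail(8) 'adadc': from fail(7)=5 chase 'c': 5→19→0 ⇒ 1;  out=∅∪out(1)={1}
  fail(13) 'abaca': from fail(12)=1 chase 'a': 1→0 ⇒ 4;  out={3}∪out(4)={3}
  fail(18) 'babcc': from fail(17)=1 chase 'c': 1→0 ⇒ 1;  out={4}∪out(1)={1,4}
  fail(23) 'dabbb': from fail(22)=14 chase 'b': 14→0 ⇒ 14;  out=∅∪out(14)=∅
  fail(9) 'adadcd': from fail(8)=1 chase 'd': 1 ⇒ 2;  out={2}∪out(2)={2,6}
  fail(24) 'dabbbb': from fail(23)=14 chase 'b': 14→0 ⇒ 14;  out={5}∪out(14)={5}

Run:
i=0 'c': node 0→1  → match P1@[0:0]
i=1 'a': node 1→4 ·f
i=2 'b': node 4→10
i=3 'c': node 10→1 ·f  → match P1@[3:3]
i=4 'd': node 1→2  → match P6@[3:4]
i=5 'a': node 2→20 ·f
i=6 'b': node 20→21
i=7 'b': node 21→22
i=8 'b': node 22→23
i=9 'b': node 23→24  → match P5@[4:9]
i=10 'c': node 24→1 ·f  → match P1@[10:10]
i=11 'd': node 1→2  → match P6@[10:11]
i=12 'a': node 2→20 ·f
i=13 'b': node 20→21
i=14 'b': node 21→22
i=15 'b': node 22→23
i=16 'b': node 23→24  → match P5@[11:16]
i=17 'a': node 24→15 ·f
i=18 'b': node 15→16
i=19 'a': node 16→11 ·f

Result: [[0,1],[3,1],[4,6],[9,5],[10,1],[11,6],[16,5]]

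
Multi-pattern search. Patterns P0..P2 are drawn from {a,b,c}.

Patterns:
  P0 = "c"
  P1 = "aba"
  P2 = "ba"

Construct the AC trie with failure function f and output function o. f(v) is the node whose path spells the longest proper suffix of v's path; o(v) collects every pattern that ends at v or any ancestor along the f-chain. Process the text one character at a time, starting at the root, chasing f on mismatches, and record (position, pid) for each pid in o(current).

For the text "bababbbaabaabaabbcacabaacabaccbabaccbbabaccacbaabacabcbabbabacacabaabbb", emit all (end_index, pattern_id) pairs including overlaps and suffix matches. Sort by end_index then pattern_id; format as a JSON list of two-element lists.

Construct AC machine:
Trie (insert patterns):
  0='ε' goto a→2 b→5 c→1
  1='c' goto ·  [P0 ends]
  2='a' goto b→3
  3='ab' goto a→4
  4='aba' goto ·  [P1 ends]
  5='b' goto a→6
  6='ba' goto ·  [P2 ends]

Failure links (BFS by depth):
  fail(1) 'c': from fail(0)=0 chase 'c': 0 ⇒ 0;  out={0}∪out(0)={0}
  fail(2) 'a': from fail(0)=0 chase 'a': 0 ⇒ 0;  out=∅∪out(0)=∅
  fail(5) 'b': from fail(0)=0 chase 'b': 0 ⇒ 0;  out=∅∪out(0)=∅
  fail(3) 'ab': from fail(2)=0 chase 'b': 0 ⇒ 5;  out=∅∪out(5)=∅
  fail(6) 'ba': from fail(5)=0 chase 'a': 0 ⇒ 2;  out={2}∪out(2)={2}
  fail(4) 'aba': from fail(3)=5 chase 'a': 5 ⇒ 6;  out={1}∪out(6)={1,2}

Run:
pos 0 'b': at 5
pos 1 'a': at 6  → match P2@[0:1]
pos 2 'b': at 3 (fail-walked)
pos 3 'a': at 4  → match P1@[1:3],P2@[2:3]
pos 4 'b': at 3 (fail-walked)
pos 5 'b': at 5 (fail-walked)
pos 6 'b': at 5 (fail-walked)
pos 7 'a': at 6  → match P2@[6:7]
pos 8 'a': at 2 (fail-walked)
pos 9 'b': at 3
pos 10 'a': at 4  → match P1@[8:10],P2@[9:10]
pos 11 'a': at 2 (fail-walked)
pos 12 'b': at 3
pos 13 'a': at 4  → match P1@[11:13],P2@[12:13]
pos 14 'a': at 2 (fail-walked)
pos 15 'b': at 3
pos 16 'b': at 5 (fail-walked)
pos 17 'c': at 1 (fail-walked)  → match P0@[17:17]
pos 18 'a': at 2 (fail-walked)
pos 19 'c': at 1 (fail-walked)  → match P0@[19:19]
pos 20 'a': at 2 (fail-walked)
pos 21 'b': at 3
pos 22 'a': at 4  → match P1@[20:22],P2@[21:22]
pos 23 'a': at 2 (fail-walked)
pos 24 'c': at 1 (fail-walked)  → match P0@[24:24]
pos 25 'a': at 2 (fail-walked)
pos 26 'b': at 3
pos 27 'a': at 4  → match P1@[25:27],P2@[26:27]
pos 28 'c': at 1 (fail-walked)  → match P0@[28:28]
pos 29 'c': at 1 (fail-walked)  → match P0@[29:29]
pos 30 'b': at 5 (fail-walked)
pos 31 'a': at 6  → match P2@[30:31]
pos 32 'b': at 3 (fail-walked)
pos 33 'a': at 4  → match P1@[31:33],P2@[32:33]
pos 34 'c': at 1 (fail-walked)  → match P0@[34:34]
pos 35 'c': at 1 (fail-walked)  → match P0@[35:35]
pos 36 'b': at 5 (fail-walked)
pos 37 'b': at 5 (fail-walked)
pos 38 'a': at 6  → match P2@[37:38]
pos 39 'b': at 3 (fail-walked)
pos 40 'a': at 4  → match P1@[38:40],P2@[39:40]
pos 41 'c': at 1 (fail-walked)  → match P0@[41:41]
pos 42 'c': at 1 (fail-walked)  → match P0@[42:42]
pos 43 'a': at 2 (fail-walked)
pos 44 'c': at 1 (fail-walked)  → match P0@[44:44]
pos 45 'b': at 5 (fail-walked)
pos 46 'a': at 6  → match P2@[45:46]
pos 47 'a': at 2 (fail-walked)
pos 48 'b': at 3
pos 49 'a': at 4  → match P1@[47:49],P2@[48:49]
pos 50 'c': at 1 (fail-walked)  → match P0@[50:50]
pos 51 'a': at 2 (fail-walked)
pos 52 'b': at 3
pos 53 'c': at 1 (fail-walked)  → match P0@[53:53]
pos 54 'b': at 5 (fail-walked)
pos 55 'a': at 6  → match P2@[54:55]
pos 56 'b': at 3 (fail-walked)
pos 57 'b': at 5 (fail-walked)
pos 58 'a': at 6  → match P2@[57:58]
pos 59 'b': at 3 (fail-walked)
pos 60 'a': at 4  → match P1@[58:60],P2@[59:60]
pos 61 'c': at 1 (fail-walked)  → match P0@[61:61]
pos 62 'a': at 2 (fail-walked)
pos 63 'c': at 1 (fail-walked)  → match P0@[63:63]
pos 64 'a': at 2 (fail-walked)
pos 65 'b': at 3
pos 66 'a': at 4  → match P1@[64:66],P2@[65:66]
pos 67 'a': at 2 (fail-walked)
pos 68 'b': at 3
pos 69 'b': at 5 (fail-walked)
pos 70 'b': at 5 (fail-walked)

Result: [[1,2],[3,1],[3,2],[7,2],[10,1],[10,2],[13,1],[13,2],[17,0],[19,0],[22,1],[22,2],[24,0],[27,1],[27,2],[28,0],[29,0],[31,2],[33,1],[33,2],[34,0],[35,0],[38,2],[40,1],[40,2],[41,0],[42,0],[44,0],[46,2],[49,1],[49,2],[50,0],[53,0],[55,2],[58,2],[60,1],[60,2],[61,0],[63,0],[66,1],[66,2]]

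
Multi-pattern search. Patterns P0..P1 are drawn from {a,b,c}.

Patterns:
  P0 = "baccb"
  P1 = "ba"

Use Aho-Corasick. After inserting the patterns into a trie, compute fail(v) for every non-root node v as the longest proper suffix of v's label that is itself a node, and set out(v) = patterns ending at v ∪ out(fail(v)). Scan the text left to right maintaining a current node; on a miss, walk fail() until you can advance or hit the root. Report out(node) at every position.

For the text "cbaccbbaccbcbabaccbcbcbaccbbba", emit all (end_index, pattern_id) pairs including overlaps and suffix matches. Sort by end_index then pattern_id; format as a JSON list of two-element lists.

Build:
Trie (insert patterns):
  0='ε' goto b→1
  1='b' goto a→2
  2='ba' goto c→3  ←P1
  3='bac' goto c→4
  4='bacc' goto b→5
  5='baccb' goto ·  ←P0

BFS fail/out derivation:
  fail(1) 'b': from fail(0)=0 chase 'b': 0 ⇒ 0;  out=∅∪out(0)=∅
  fail(2) 'ba': from fail(1)=0 chase 'a': 0 ⇒ 0;  out={1}∪out(0)={1}
  fail(3) 'bac': from fail(2)=0 chase 'c': 0 ⇒ 0;  out=∅∪out(0)=∅
  fail(4) 'bacc': from fail(3)=0 chase 'c': 0 ⇒ 0;  out=∅∪out(0)=∅
  fail(5) 'baccb': from fail(4)=0 chase 'b': 0 ⇒ 1;  out={0}∪out(1)={0}

Text stream:
pos 0 'c': at 0
pos 1 'b': at 1
pos 2 'a': at 2  ** P1@[1:2]
pos 3 'c': at 3
pos 4 'c': at 4
pos 5 'b': at 5  ** P0@[1:5]
pos 6 'b': at 1 ·f
pos 7 'a': at 2  ** P1@[6:7]
pos 8 'c': at 3
pos 9 'c': at 4
pos 10 'b': at 5  ** P0@[6:10]
pos 11 'c': at 0 ·f
pos 12 'b': at 1
pos 13 'a': at 2  ** P1@[12:13]
pos 14 'b': at 1 ·f
pos 15 'a': at 2  ** P1@[14:15]
pos 16 'c': at 3
pos 17 'c': at 4
pos 18 'b': at 5  ** P0@[14:18]
pos 19 'c': at 0 ·f
pos 20 'b': at 1
pos 21 'c': at 0 ·f
pos 22 'b': at 1
pos 23 'a': at 2  ** P1@[22:23]
pos 24 'c': at 3
pos 25 'c': at 4
pos 26 'b': at 5  ** P0@[22:26]
pos 27 'b': at 1 ·f
pos 28 'b': at 1 ·f
pos 29 'a': at 2  ** P1@[28:29]

Result: [[2,1],[5,0],[7,1],[10,0],[13,1],[15,1],[18,0],[23,1],[26,0],[29,1]]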